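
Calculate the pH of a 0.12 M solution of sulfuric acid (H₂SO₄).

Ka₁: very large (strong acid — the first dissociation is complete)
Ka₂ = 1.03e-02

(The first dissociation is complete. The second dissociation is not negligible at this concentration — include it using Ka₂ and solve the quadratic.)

First dissociation is complete: [H⁺]₀ = [HSO₄⁻]₀ = C = 0.12 M. Second dissociation HSO₄⁻ ⇌ H⁺ + SO₄²⁻: let x = [SO₄²⁻]. Ka₂ = (C + x)·x / (C − x) = 1.03e-02 → x² + (C + Ka₂)·x − Ka₂·C = 0 → x² + 0.13030·x − 1.236e-03 = 0. x = (−0.13030 + √(0.13030² + 4 × 1.236e-03)) / 2 = 8.8806e-03 M. [H⁺] = C + x = 0.12 + 8.8806e-03 = 1.2888e-01 M. pH = -log(1.2888e-01) = 0.89.

pH = 0.89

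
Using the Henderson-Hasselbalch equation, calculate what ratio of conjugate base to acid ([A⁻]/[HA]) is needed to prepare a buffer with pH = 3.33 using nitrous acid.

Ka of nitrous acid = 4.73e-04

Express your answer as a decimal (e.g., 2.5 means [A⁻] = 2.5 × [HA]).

pKa = -log(4.73e-04) = 3.3251. pH = pKa + log([A⁻]/[HA]), so log([A⁻]/[HA]) = pH − pKa = 3.33 − 3.3251 = 0.0049. [A⁻]/[HA] = 10^(0.0049) = 1.01

[A⁻]/[HA] = 1.01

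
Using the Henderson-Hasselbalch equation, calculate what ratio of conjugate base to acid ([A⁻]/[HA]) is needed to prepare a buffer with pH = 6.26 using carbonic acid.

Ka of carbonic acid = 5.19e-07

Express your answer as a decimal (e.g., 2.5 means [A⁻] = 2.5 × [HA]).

pKa = -log(5.19e-07) = 6.2848. pH = pKa + log([A⁻]/[HA]), so log([A⁻]/[HA]) = pH − pKa = 6.26 − 6.2848 = -0.0248. [A⁻]/[HA] = 10^(-0.0248) = 0.944

[A⁻]/[HA] = 0.944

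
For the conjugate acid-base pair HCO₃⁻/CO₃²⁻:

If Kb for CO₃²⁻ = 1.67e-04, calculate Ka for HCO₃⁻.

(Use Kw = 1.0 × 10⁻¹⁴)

For a conjugate pair Ka × Kb = Kw, so Ka = Kw/Kb = 1.0 × 10⁻¹⁴ / 1.67e-04 = 5.99e-11.

K_a = 5.99e-11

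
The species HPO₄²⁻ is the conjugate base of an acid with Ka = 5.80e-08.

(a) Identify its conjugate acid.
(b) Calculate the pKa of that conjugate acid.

(a) The conjugate acid is formed by adding one H⁺ to HPO₄²⁻, giving H₂PO₄⁻. (b) pKa = -log(Ka) = -log(5.80e-08) = 7.24.

Conjugate acid: H₂PO₄⁻; pK_a = 7.24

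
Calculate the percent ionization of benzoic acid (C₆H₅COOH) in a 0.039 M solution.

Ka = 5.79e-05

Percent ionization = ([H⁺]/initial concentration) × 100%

Using Ka equilibrium: x² + Ka×x - Ka×C = 0. Solving: [H⁺] = 1.4740e-03. Percent = (1.4740e-03/0.039) × 100

Percent ionization = 3.78%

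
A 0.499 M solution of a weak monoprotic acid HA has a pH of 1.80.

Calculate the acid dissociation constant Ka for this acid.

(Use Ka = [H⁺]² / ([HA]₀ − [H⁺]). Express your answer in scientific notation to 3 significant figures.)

[H⁺] = 10^(−pH) = 10^(−1.80) = 1.585e-02 M. For HA ⇌ H⁺ + A⁻, Ka = [H⁺][A⁻]/[HA] = [H⁺]² / ([HA]₀ − [H⁺]) = (1.585e-02)² / (0.499 − 1.585e-02) = 5.20e-04.

K_a = 5.20e-04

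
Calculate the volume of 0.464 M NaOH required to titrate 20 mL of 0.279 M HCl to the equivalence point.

At equivalence: moles acid = moles base. moles HCl = 0.279 × 20/1000 = 0.00558 mol. V_base = moles / 0.464 × 1000 = 12.0 mL.

V_{base} = 12.0 mL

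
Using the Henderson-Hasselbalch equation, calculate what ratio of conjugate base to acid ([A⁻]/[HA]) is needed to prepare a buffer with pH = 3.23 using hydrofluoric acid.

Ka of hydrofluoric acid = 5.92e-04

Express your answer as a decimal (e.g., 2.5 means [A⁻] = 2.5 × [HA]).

pKa = -log(5.92e-04) = 3.2277. pH = pKa + log([A⁻]/[HA]), so log([A⁻]/[HA]) = pH − pKa = 3.23 − 3.2277 = 0.0023. [A⁻]/[HA] = 10^(0.0023) = 1.01

[A⁻]/[HA] = 1.01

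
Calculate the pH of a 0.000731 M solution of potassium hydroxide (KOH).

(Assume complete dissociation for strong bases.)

[OH⁻] = 0.000731 M for strong base. pOH = -log[OH⁻] = 3.14, pH = 14 - pOH

pH = 10.86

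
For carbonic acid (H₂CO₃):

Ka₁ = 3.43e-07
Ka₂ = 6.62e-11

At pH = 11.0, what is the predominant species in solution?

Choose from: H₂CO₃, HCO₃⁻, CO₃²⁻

pKa₁ = 6.46, pKa₂ = 10.18. For a polyprotic acid the predominant species crosses at each pKa: below pKa_n the protonated form dominates, above it the deprotonated form does. At pH = 11.0, the predominant species is CO₃²⁻.

CO₃²⁻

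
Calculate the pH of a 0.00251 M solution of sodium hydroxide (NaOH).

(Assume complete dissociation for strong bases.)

[OH⁻] = 0.00251 M for strong base. pOH = -log[OH⁻] = 2.60, pH = 14 - pOH

pH = 11.40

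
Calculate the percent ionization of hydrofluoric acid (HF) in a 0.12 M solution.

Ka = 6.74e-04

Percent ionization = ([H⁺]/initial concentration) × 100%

Using Ka equilibrium: x² + Ka×x - Ka×C = 0. Solving: [H⁺] = 8.6626e-03. Percent = (8.6626e-03/0.12) × 100

Percent ionization = 7.22%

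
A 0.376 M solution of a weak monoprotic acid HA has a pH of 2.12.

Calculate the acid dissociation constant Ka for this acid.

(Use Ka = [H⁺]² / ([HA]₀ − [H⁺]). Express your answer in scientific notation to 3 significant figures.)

[H⁺] = 10^(−pH) = 10^(−2.12) = 7.586e-03 M. For HA ⇌ H⁺ + A⁻, Ka = [H⁺][A⁻]/[HA] = [H⁺]² / ([HA]₀ − [H⁺]) = (7.586e-03)² / (0.376 − 7.586e-03) = 1.56e-04.

K_a = 1.56e-04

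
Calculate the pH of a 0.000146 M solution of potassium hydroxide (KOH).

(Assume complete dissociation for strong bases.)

[OH⁻] = 0.000146 M for strong base. pOH = -log[OH⁻] = 3.84, pH = 14 - pOH

pH = 10.16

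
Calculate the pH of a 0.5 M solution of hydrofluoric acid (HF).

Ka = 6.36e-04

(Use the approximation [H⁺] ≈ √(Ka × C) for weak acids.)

[H⁺] = √(Ka × C) = √(6.36e-04 × 0.5) = 1.7833e-02. pH = -log(1.7833e-02)

pH = 1.75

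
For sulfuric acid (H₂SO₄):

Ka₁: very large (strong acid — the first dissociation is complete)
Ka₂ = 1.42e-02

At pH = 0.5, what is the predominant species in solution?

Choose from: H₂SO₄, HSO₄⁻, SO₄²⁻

The first dissociation is complete, so H₂SO₄ itself is never the predominant species in water; pKa₂ = -log(1.42e-02) = 1.85. For a polyprotic acid the predominant species crosses at each pKa: below pKa_n the protonated form dominates, above it the deprotonated form does. At pH = 0.5, the predominant species is HSO₄⁻.

HSO₄⁻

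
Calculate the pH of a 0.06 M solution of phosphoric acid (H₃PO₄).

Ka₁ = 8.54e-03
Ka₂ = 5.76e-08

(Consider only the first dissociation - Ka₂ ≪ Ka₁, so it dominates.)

First dissociation dominates. From Ka₁ = [H⁺][HA⁻]/[H₂A], x² + Ka₁·x − Ka₁·C = 0 with C = 0.06 M and Ka₁ = 8.54e-03. Solving: [H⁺] = (−Ka₁ + √(Ka₁² + 4·Ka₁·C)) / 2 = 1.8765e-02 M. pH = -log(1.8765e-02) = 1.73.

pH = 1.73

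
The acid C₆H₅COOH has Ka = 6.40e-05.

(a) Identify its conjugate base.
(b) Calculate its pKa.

(a) The conjugate base is formed by removing one H⁺ from C₆H₅COOH, giving C₆H₅COO⁻. (b) pKa = -log(Ka) = -log(6.40e-05) = 4.19.

Conjugate base: C₆H₅COO⁻; pK_a = 4.19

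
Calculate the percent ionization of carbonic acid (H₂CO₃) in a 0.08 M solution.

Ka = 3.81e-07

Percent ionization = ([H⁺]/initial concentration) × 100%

Using Ka equilibrium: x² + Ka×x - Ka×C = 0. Solving: [H⁺] = 1.7439e-04. Percent = (1.7439e-04/0.08) × 100

Percent ionization = 0.218%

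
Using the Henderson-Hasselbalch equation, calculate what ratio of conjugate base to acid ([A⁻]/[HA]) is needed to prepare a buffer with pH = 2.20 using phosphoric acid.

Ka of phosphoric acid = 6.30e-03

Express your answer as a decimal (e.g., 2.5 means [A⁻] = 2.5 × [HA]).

pKa = -log(6.30e-03) = 2.2007. pH = pKa + log([A⁻]/[HA]), so log([A⁻]/[HA]) = pH − pKa = 2.20 − 2.2007 = -0.0007. [A⁻]/[HA] = 10^(-0.0007) = 0.998

[A⁻]/[HA] = 0.998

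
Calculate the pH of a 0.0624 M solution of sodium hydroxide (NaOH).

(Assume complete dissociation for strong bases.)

[OH⁻] = 0.0624 M for strong base. pOH = -log[OH⁻] = 1.20, pH = 14 - pOH

pH = 12.80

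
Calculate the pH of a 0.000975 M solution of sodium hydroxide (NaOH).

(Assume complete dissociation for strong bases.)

[OH⁻] = 0.000975 M for strong base. pOH = -log[OH⁻] = 3.01, pH = 14 - pOH

pH = 10.99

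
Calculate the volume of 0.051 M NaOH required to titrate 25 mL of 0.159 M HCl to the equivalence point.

At equivalence: moles acid = moles base. moles HCl = 0.159 × 25/1000 = 0.003975 mol. V_base = moles / 0.051 × 1000 = 77.9 mL.

V_{base} = 77.9 mL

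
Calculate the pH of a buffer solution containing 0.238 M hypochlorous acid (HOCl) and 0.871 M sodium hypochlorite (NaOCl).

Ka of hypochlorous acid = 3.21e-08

pKa = -log(3.21e-08) = 7.49. pH = pKa + log([A⁻]/[HA]) = 7.49 + log(0.871/0.238)

pH = 8.06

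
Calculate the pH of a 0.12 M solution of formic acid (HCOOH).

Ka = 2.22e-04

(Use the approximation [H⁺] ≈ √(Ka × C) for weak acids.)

[H⁺] = √(Ka × C) = √(2.22e-04 × 0.12) = 5.1614e-03. pH = -log(5.1614e-03)

pH = 2.29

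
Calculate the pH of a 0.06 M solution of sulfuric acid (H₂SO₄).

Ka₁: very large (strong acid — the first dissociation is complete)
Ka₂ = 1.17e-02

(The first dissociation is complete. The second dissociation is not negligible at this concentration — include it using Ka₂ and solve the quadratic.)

First dissociation is complete: [H⁺]₀ = [HSO₄⁻]₀ = C = 0.06 M. Second dissociation HSO₄⁻ ⇌ H⁺ + SO₄²⁻: let x = [SO₄²⁻]. Ka₂ = (C + x)·x / (C − x) = 1.17e-02 → x² + (C + Ka₂)·x − Ka₂·C = 0 → x² + 0.07170·x − 7.020e-04 = 0. x = (−0.07170 + √(0.07170² + 4 × 7.020e-04)) / 2 = 8.7283e-03 M. [H⁺] = C + x = 0.06 + 8.7283e-03 = 6.8728e-02 M. pH = -log(6.8728e-02) = 1.16.

pH = 1.16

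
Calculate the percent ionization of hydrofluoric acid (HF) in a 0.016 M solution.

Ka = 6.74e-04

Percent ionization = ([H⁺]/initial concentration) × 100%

Using Ka equilibrium: x² + Ka×x - Ka×C = 0. Solving: [H⁺] = 2.9641e-03. Percent = (2.9641e-03/0.016) × 100

Percent ionization = 18.5%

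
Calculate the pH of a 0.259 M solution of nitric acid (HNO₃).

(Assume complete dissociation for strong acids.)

[H⁺] = 0.259 M for strong acid. pH = -log[H⁺] = -log(0.259)

pH = 0.59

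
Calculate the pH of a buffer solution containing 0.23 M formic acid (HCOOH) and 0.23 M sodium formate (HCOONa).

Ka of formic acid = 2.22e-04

pKa = -log(2.22e-04) = 3.65. pH = pKa + log([A⁻]/[HA]) = 3.65 + log(0.23/0.23)

pH = 3.65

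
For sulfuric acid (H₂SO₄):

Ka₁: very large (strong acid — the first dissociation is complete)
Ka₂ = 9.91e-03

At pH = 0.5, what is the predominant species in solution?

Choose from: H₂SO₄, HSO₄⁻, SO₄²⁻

The first dissociation is complete, so H₂SO₄ itself is never the predominant species in water; pKa₂ = -log(9.91e-03) = 2.00. For a polyprotic acid the predominant species crosses at each pKa: below pKa_n the protonated form dominates, above it the deprotonated form does. At pH = 0.5, the predominant species is HSO₄⁻.

HSO₄⁻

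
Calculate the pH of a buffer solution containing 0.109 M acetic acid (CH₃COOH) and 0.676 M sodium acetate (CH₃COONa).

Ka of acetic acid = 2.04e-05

pKa = -log(2.04e-05) = 4.69. pH = pKa + log([A⁻]/[HA]) = 4.69 + log(0.676/0.109)

pH = 5.48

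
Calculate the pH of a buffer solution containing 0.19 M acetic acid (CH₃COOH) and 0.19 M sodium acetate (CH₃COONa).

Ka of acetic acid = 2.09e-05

pKa = -log(2.09e-05) = 4.68. pH = pKa + log([A⁻]/[HA]) = 4.68 + log(0.19/0.19)

pH = 4.68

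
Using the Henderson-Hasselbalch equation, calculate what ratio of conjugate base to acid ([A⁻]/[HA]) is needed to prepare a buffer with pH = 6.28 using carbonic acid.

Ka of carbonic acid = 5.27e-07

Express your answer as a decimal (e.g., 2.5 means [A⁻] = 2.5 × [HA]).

pKa = -log(5.27e-07) = 6.2782. pH = pKa + log([A⁻]/[HA]), so log([A⁻]/[HA]) = pH − pKa = 6.28 − 6.2782 = 0.0018. [A⁻]/[HA] = 10^(0.0018) = 1.00

[A⁻]/[HA] = 1.00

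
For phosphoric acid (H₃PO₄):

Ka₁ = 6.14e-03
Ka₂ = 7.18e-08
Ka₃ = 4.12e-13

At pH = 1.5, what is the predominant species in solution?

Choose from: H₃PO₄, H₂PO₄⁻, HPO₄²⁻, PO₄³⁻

pKa₁ = 2.21, pKa₂ = 7.14, pKa₃ = 12.39. For a polyprotic acid the predominant species crosses at each pKa: below pKa_n the protonated form dominates, above it the deprotonated form does. At pH = 1.5, the predominant species is H₃PO₄.

H₃PO₄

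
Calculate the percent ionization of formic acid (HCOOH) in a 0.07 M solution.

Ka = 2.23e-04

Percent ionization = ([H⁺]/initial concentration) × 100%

Using Ka equilibrium: x² + Ka×x - Ka×C = 0. Solving: [H⁺] = 3.8410e-03. Percent = (3.8410e-03/0.07) × 100

Percent ionization = 5.49%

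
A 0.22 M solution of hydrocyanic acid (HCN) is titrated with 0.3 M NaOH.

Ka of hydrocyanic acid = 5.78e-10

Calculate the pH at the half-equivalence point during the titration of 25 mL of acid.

At half-equivalence [HA] = [A⁻], so Henderson-Hasselbalch gives pH = pKa = -log(5.78e-10) = 9.24.

pH = pKa = 9.24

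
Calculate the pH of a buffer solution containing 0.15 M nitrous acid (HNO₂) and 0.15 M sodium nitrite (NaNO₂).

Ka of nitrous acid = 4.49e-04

pKa = -log(4.49e-04) = 3.35. pH = pKa + log([A⁻]/[HA]) = 3.35 + log(0.15/0.15)

pH = 3.35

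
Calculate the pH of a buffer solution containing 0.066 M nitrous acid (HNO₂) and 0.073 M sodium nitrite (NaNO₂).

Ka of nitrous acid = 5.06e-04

pKa = -log(5.06e-04) = 3.30. pH = pKa + log([A⁻]/[HA]) = 3.30 + log(0.073/0.066)

pH = 3.34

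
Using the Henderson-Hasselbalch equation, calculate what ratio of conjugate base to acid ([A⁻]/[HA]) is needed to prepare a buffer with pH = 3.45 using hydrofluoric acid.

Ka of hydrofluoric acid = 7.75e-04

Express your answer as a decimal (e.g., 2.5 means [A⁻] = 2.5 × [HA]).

pKa = -log(7.75e-04) = 3.1107. pH = pKa + log([A⁻]/[HA]), so log([A⁻]/[HA]) = pH − pKa = 3.45 − 3.1107 = 0.3393. [A⁻]/[HA] = 10^(0.3393) = 2.18

[A⁻]/[HA] = 2.18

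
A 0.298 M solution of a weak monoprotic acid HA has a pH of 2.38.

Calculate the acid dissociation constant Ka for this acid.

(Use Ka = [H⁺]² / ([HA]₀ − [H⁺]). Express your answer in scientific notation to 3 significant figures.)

[H⁺] = 10^(−pH) = 10^(−2.38) = 4.169e-03 M. For HA ⇌ H⁺ + A⁻, Ka = [H⁺][A⁻]/[HA] = [H⁺]² / ([HA]₀ − [H⁺]) = (4.169e-03)² / (0.298 − 4.169e-03) = 5.91e-05.

K_a = 5.91e-05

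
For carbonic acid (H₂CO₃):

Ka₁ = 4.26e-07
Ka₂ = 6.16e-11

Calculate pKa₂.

pKa₂ = -log(Ka₂) = -log(6.16e-11) = 10.21.

pK_{a2} = 10.21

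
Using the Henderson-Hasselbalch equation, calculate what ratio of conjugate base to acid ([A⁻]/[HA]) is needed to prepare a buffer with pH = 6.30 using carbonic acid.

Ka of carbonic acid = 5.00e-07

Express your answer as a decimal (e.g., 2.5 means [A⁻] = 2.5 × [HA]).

pKa = -log(5.00e-07) = 6.3010. pH = pKa + log([A⁻]/[HA]), so log([A⁻]/[HA]) = pH − pKa = 6.30 − 6.3010 = -0.0010. [A⁻]/[HA] = 10^(-0.0010) = 0.998

[A⁻]/[HA] = 0.998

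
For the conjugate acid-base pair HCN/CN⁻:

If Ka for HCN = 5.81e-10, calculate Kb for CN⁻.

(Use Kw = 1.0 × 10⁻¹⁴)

For a conjugate pair Ka × Kb = Kw, so Kb = Kw/Ka = 1.0 × 10⁻¹⁴ / 5.81e-10 = 1.72e-05.

K_b = 1.72e-05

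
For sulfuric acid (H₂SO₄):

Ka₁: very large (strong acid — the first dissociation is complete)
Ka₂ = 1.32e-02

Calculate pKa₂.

pKa₂ = -log(Ka₂) = -log(1.32e-02) = 1.88.

pK_{a2} = 1.88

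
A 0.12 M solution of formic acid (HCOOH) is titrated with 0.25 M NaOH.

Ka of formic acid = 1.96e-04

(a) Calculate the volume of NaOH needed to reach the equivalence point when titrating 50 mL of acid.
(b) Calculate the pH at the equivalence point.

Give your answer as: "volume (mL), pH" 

moles acid = 0.12 × 50/1000 = 0.006 mol; V_base = moles/0.25 × 1000 = 24.0 mL. At equivalence only the conjugate base is present: [A⁻] = 0.006/0.074 = 8.1081e-02 M. Kb = Kw/Ka = 5.10e-11; [OH⁻] = √(Kb × [A⁻]) = 2.0339e-06; pOH = 5.69; pH = 14 - pOH = 8.31.

V = 24.0 mL, pH = 8.31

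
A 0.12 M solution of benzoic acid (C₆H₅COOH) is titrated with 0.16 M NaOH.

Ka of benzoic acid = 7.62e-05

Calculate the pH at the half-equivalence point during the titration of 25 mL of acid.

At half-equivalence [HA] = [A⁻], so Henderson-Hasselbalch gives pH = pKa = -log(7.62e-05) = 4.12.

pH = pKa = 4.12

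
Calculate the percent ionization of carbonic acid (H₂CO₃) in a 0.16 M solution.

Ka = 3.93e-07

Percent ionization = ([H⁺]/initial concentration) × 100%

Using Ka equilibrium: x² + Ka×x - Ka×C = 0. Solving: [H⁺] = 2.5056e-04. Percent = (2.5056e-04/0.16) × 100

Percent ionization = 0.157%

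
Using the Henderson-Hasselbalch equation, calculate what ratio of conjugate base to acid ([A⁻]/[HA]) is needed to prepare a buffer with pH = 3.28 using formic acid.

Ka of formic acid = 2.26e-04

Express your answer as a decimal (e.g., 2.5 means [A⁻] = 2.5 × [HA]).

pKa = -log(2.26e-04) = 3.6459. pH = pKa + log([A⁻]/[HA]), so log([A⁻]/[HA]) = pH − pKa = 3.28 − 3.6459 = -0.3659. [A⁻]/[HA] = 10^(-0.3659) = 0.431

[A⁻]/[HA] = 0.431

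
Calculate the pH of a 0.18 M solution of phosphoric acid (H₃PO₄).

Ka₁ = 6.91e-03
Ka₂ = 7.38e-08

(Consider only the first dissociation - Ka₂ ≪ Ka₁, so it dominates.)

First dissociation dominates. From Ka₁ = [H⁺][HA⁻]/[H₂A], x² + Ka₁·x − Ka₁·C = 0 with C = 0.18 M and Ka₁ = 6.91e-03. Solving: [H⁺] = (−Ka₁ + √(Ka₁² + 4·Ka₁·C)) / 2 = 3.1981e-02 M. pH = -log(3.1981e-02) = 1.50.

pH = 1.50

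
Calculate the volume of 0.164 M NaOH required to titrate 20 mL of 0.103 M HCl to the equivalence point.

At equivalence: moles acid = moles base. moles HCl = 0.103 × 20/1000 = 0.00206 mol. V_base = moles / 0.164 × 1000 = 12.6 mL.

V_{base} = 12.6 mL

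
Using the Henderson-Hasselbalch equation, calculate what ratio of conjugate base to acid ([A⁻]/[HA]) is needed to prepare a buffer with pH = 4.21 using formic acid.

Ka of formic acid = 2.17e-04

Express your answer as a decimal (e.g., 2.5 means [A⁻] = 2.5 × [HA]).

pKa = -log(2.17e-04) = 3.6635. pH = pKa + log([A⁻]/[HA]), so log([A⁻]/[HA]) = pH − pKa = 4.21 − 3.6635 = 0.5465. [A⁻]/[HA] = 10^(0.5465) = 3.52

[A⁻]/[HA] = 3.52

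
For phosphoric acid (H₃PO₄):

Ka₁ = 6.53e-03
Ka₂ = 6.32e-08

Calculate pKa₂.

pKa₂ = -log(Ka₂) = -log(6.32e-08) = 7.20.

pK_{a2} = 7.20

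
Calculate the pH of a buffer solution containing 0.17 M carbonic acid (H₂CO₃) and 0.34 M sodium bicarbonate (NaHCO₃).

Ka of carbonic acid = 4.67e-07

pKa = -log(4.67e-07) = 6.33. pH = pKa + log([A⁻]/[HA]) = 6.33 + log(0.34/0.17)

pH = 6.63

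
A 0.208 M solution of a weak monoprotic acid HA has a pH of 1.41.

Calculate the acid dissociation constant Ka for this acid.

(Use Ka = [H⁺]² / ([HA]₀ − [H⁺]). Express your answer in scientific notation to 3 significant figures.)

[H⁺] = 10^(−pH) = 10^(−1.41) = 3.890e-02 M. For HA ⇌ H⁺ + A⁻, Ka = [H⁺][A⁻]/[HA] = [H⁺]² / ([HA]₀ − [H⁺]) = (3.890e-02)² / (0.208 − 3.890e-02) = 8.95e-03.

K_a = 8.95e-03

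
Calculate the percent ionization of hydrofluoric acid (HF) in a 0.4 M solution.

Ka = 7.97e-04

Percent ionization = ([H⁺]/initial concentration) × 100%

Using Ka equilibrium: x² + Ka×x - Ka×C = 0. Solving: [H⁺] = 1.7461e-02. Percent = (1.7461e-02/0.4) × 100

Percent ionization = 4.37%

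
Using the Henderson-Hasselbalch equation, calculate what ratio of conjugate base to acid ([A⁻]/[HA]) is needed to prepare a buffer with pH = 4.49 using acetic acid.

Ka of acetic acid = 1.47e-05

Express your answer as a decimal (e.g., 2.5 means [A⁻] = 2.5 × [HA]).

pKa = -log(1.47e-05) = 4.8327. pH = pKa + log([A⁻]/[HA]), so log([A⁻]/[HA]) = pH − pKa = 4.49 − 4.8327 = -0.3427. [A⁻]/[HA] = 10^(-0.3427) = 0.454

[A⁻]/[HA] = 0.454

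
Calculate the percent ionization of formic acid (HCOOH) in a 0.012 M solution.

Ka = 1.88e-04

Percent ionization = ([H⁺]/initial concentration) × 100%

Using Ka equilibrium: x² + Ka×x - Ka×C = 0. Solving: [H⁺] = 1.4109e-03. Percent = (1.4109e-03/0.012) × 100

Percent ionization = 11.8%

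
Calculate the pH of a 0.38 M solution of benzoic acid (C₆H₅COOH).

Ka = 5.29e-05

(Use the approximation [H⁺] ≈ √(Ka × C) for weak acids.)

[H⁺] = √(Ka × C) = √(5.29e-05 × 0.38) = 4.4835e-03. pH = -log(4.4835e-03)

pH = 2.35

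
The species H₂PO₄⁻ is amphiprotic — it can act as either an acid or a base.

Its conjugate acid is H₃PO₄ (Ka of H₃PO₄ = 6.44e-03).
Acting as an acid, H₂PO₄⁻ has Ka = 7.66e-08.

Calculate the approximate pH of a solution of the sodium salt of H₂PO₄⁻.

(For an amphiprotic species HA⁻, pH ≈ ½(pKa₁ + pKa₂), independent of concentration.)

pKa₁ = -log(6.44e-03) = 2.19; pKa₂ = -log(7.66e-08) = 7.12. For an amphiprotic species, pH ≈ ½(pKa₁ + pKa₂) = ½(2.19 + 7.12) = 4.65.

pH = 4.65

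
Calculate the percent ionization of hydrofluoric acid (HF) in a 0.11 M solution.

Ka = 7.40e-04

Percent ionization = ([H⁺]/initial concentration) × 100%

Using Ka equilibrium: x² + Ka×x - Ka×C = 0. Solving: [H⁺] = 8.6598e-03. Percent = (8.6598e-03/0.11) × 100

Percent ionization = 7.87%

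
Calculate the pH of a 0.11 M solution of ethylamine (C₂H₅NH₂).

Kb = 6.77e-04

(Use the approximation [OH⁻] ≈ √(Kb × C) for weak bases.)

[OH⁻] = √(Kb × C) = √(6.77e-04 × 0.11) = 8.6296e-03. pOH = 2.06, pH = 14 - pOH

pH = 11.94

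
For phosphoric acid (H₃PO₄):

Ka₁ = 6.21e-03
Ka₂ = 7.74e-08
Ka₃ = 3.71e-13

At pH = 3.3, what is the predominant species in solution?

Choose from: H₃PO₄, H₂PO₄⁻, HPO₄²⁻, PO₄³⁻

pKa₁ = 2.21, pKa₂ = 7.11, pKa₃ = 12.43. For a polyprotic acid the predominant species crosses at each pKa: below pKa_n the protonated form dominates, above it the deprotonated form does. At pH = 3.3, the predominant species is H₂PO₄⁻.

H₂PO₄⁻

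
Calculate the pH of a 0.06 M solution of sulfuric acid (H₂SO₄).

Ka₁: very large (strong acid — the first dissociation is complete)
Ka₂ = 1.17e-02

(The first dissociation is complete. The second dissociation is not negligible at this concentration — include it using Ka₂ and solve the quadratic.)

First dissociation is complete: [H⁺]₀ = [HSO₄⁻]₀ = C = 0.06 M. Second dissociation HSO₄⁻ ⇌ H⁺ + SO₄²⁻: let x = [SO₄²⁻]. Ka₂ = (C + x)·x / (C − x) = 1.17e-02 → x² + (C + Ka₂)·x − Ka₂·C = 0 → x² + 0.07170·x − 7.020e-04 = 0. x = (−0.07170 + √(0.07170² + 4 × 7.020e-04)) / 2 = 8.7283e-03 M. [H⁺] = C + x = 0.06 + 8.7283e-03 = 6.8728e-02 M. pH = -log(6.8728e-02) = 1.16.

pH = 1.16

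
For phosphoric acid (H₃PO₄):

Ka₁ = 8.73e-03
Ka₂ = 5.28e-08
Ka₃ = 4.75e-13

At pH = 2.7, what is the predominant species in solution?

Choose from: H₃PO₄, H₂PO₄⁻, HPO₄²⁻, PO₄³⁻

pKa₁ = 2.06, pKa₂ = 7.28, pKa₃ = 12.32. For a polyprotic acid the predominant species crosses at each pKa: below pKa_n the protonated form dominates, above it the deprotonated form does. At pH = 2.7, the predominant species is H₂PO₄⁻.

H₂PO₄⁻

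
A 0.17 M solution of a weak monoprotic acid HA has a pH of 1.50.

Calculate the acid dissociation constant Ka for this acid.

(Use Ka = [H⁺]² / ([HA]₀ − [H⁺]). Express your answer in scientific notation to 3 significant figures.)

[H⁺] = 10^(−pH) = 10^(−1.50) = 3.162e-02 M. For HA ⇌ H⁺ + A⁻, Ka = [H⁺][A⁻]/[HA] = [H⁺]² / ([HA]₀ − [H⁺]) = (3.162e-02)² / (0.17 − 3.162e-02) = 7.23e-03.

K_a = 7.23e-03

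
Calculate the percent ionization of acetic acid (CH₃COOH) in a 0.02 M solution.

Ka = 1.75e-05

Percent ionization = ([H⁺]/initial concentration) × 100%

Using Ka equilibrium: x² + Ka×x - Ka×C = 0. Solving: [H⁺] = 5.8292e-04. Percent = (5.8292e-04/0.02) × 100

Percent ionization = 2.91%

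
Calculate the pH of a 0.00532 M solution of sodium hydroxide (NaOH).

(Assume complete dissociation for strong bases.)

[OH⁻] = 0.00532 M for strong base. pOH = -log[OH⁻] = 2.27, pH = 14 - pOH

pH = 11.73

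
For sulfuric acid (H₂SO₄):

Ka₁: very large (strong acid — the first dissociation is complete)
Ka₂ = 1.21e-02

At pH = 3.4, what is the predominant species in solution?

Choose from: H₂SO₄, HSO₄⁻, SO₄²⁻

The first dissociation is complete, so H₂SO₄ itself is never the predominant species in water; pKa₂ = -log(1.21e-02) = 1.92. For a polyprotic acid the predominant species crosses at each pKa: below pKa_n the protonated form dominates, above it the deprotonated form does. At pH = 3.4, the predominant species is SO₄²⁻.

SO₄²⁻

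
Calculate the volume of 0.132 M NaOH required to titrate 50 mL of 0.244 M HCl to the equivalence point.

At equivalence: moles acid = moles base. moles HCl = 0.244 × 50/1000 = 0.0122 mol. V_base = moles / 0.132 × 1000 = 92.4 mL.

V_{base} = 92.4 mL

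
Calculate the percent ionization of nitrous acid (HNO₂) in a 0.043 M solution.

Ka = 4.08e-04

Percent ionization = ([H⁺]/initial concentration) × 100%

Using Ka equilibrium: x² + Ka×x - Ka×C = 0. Solving: [H⁺] = 3.9895e-03. Percent = (3.9895e-03/0.043) × 100

Percent ionization = 9.28%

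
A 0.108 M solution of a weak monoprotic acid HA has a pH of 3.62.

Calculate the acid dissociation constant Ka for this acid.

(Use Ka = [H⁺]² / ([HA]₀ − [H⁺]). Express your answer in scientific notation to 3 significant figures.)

[H⁺] = 10^(−pH) = 10^(−3.62) = 2.399e-04 M. For HA ⇌ H⁺ + A⁻, Ka = [H⁺][A⁻]/[HA] = [H⁺]² / ([HA]₀ − [H⁺]) = (2.399e-04)² / (0.108 − 2.399e-04) = 5.34e-07.

K_a = 5.34e-07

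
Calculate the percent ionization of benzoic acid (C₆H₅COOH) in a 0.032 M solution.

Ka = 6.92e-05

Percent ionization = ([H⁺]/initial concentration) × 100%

Using Ka equilibrium: x² + Ka×x - Ka×C = 0. Solving: [H⁺] = 1.4539e-03. Percent = (1.4539e-03/0.032) × 100

Percent ionization = 4.54%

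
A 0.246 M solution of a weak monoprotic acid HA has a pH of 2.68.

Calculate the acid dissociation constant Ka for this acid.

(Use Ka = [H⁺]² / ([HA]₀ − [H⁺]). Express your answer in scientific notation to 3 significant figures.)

[H⁺] = 10^(−pH) = 10^(−2.68) = 2.089e-03 M. For HA ⇌ H⁺ + A⁻, Ka = [H⁺][A⁻]/[HA] = [H⁺]² / ([HA]₀ − [H⁺]) = (2.089e-03)² / (0.246 − 2.089e-03) = 1.79e-05.

K_a = 1.79e-05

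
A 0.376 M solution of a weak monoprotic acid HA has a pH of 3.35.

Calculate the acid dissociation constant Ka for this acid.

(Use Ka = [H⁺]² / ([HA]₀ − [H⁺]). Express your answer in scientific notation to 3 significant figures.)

[H⁺] = 10^(−pH) = 10^(−3.35) = 4.467e-04 M. For HA ⇌ H⁺ + A⁻, Ka = [H⁺][A⁻]/[HA] = [H⁺]² / ([HA]₀ − [H⁺]) = (4.467e-04)² / (0.376 − 4.467e-04) = 5.31e-07.

K_a = 5.31e-07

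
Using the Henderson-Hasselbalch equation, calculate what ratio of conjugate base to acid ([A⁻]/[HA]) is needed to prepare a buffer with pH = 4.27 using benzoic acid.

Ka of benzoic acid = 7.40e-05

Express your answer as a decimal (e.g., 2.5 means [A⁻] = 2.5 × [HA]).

pKa = -log(7.40e-05) = 4.1308. pH = pKa + log([A⁻]/[HA]), so log([A⁻]/[HA]) = pH − pKa = 4.27 − 4.1308 = 0.1392. [A⁻]/[HA] = 10^(0.1392) = 1.38

[A⁻]/[HA] = 1.38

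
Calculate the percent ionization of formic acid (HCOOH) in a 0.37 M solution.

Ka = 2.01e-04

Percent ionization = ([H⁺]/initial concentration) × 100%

Using Ka equilibrium: x² + Ka×x - Ka×C = 0. Solving: [H⁺] = 8.5239e-03. Percent = (8.5239e-03/0.37) × 100

Percent ionization = 2.3%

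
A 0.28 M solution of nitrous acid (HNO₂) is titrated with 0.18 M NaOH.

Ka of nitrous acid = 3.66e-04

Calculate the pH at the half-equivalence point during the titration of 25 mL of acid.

At half-equivalence [HA] = [A⁻], so Henderson-Hasselbalch gives pH = pKa = -log(3.66e-04) = 3.44.

pH = pKa = 3.44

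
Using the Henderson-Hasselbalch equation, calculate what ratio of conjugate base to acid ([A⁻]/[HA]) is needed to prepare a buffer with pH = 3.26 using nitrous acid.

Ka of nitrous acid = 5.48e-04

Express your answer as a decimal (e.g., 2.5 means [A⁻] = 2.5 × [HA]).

pKa = -log(5.48e-04) = 3.2612. pH = pKa + log([A⁻]/[HA]), so log([A⁻]/[HA]) = pH − pKa = 3.26 − 3.2612 = -0.0012. [A⁻]/[HA] = 10^(-0.0012) = 0.997

[A⁻]/[HA] = 0.997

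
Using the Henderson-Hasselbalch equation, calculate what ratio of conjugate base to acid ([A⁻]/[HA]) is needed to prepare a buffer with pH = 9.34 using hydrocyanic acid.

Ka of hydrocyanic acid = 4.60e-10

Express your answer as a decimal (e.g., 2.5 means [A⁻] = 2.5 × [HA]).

pKa = -log(4.60e-10) = 9.3372. pH = pKa + log([A⁻]/[HA]), so log([A⁻]/[HA]) = pH − pKa = 9.34 − 9.3372 = 0.0028. [A⁻]/[HA] = 10^(0.0028) = 1.01

[A⁻]/[HA] = 1.01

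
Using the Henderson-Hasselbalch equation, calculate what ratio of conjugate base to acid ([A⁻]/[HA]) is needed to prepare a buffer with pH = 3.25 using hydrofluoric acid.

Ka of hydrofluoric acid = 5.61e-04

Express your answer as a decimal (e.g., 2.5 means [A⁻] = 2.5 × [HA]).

pKa = -log(5.61e-04) = 3.2510. pH = pKa + log([A⁻]/[HA]), so log([A⁻]/[HA]) = pH − pKa = 3.25 − 3.2510 = -0.0010. [A⁻]/[HA] = 10^(-0.0010) = 0.998

[A⁻]/[HA] = 0.998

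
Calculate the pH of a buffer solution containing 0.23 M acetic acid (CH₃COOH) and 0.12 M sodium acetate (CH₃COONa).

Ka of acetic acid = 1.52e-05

pKa = -log(1.52e-05) = 4.82. pH = pKa + log([A⁻]/[HA]) = 4.82 + log(0.12/0.23)

pH = 4.54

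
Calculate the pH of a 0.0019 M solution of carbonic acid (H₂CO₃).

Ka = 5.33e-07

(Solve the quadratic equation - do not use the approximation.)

x² + Ka×x - Ka×C = 0. Using quadratic formula: [H⁺] = 3.1558e-05

pH = 4.50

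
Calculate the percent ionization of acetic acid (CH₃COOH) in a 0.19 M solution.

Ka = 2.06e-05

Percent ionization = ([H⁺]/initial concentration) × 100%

Using Ka equilibrium: x² + Ka×x - Ka×C = 0. Solving: [H⁺] = 1.9681e-03. Percent = (1.9681e-03/0.19) × 100

Percent ionization = 1.04%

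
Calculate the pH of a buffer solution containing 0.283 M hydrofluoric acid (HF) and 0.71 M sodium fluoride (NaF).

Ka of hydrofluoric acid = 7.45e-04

pKa = -log(7.45e-04) = 3.13. pH = pKa + log([A⁻]/[HA]) = 3.13 + log(0.71/0.283)

pH = 3.53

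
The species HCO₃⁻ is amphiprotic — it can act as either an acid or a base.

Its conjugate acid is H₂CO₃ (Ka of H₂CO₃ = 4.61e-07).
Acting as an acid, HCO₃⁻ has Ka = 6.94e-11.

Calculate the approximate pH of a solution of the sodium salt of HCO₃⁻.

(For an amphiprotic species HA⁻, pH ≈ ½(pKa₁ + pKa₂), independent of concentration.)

pKa₁ = -log(4.61e-07) = 6.34; pKa₂ = -log(6.94e-11) = 10.16. For an amphiprotic species, pH ≈ ½(pKa₁ + pKa₂) = ½(6.34 + 10.16) = 8.25.

pH = 8.25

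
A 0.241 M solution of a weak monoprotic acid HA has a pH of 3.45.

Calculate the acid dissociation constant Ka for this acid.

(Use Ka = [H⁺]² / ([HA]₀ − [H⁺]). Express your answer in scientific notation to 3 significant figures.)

[H⁺] = 10^(−pH) = 10^(−3.45) = 3.548e-04 M. For HA ⇌ H⁺ + A⁻, Ka = [H⁺][A⁻]/[HA] = [H⁺]² / ([HA]₀ − [H⁺]) = (3.548e-04)² / (0.241 − 3.548e-04) = 5.23e-07.

K_a = 5.23e-07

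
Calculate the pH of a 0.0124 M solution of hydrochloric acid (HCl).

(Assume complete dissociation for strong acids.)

[H⁺] = 0.0124 M for strong acid. pH = -log[H⁺] = -log(0.0124)

pH = 1.91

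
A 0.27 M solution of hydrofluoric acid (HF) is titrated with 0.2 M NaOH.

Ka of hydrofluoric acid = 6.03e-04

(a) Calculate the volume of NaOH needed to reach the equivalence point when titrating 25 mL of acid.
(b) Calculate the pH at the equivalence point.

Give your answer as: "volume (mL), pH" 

moles acid = 0.27 × 25/1000 = 0.00675 mol; V_base = moles/0.2 × 1000 = 33.7 mL. At equivalence only the conjugate base is present: [A⁻] = 0.00675/0.059 = 1.1489e-01 M. Kb = Kw/Ka = 1.66e-11; [OH⁻] = √(Kb × [A⁻]) = 1.3804e-06; pOH = 5.86; pH = 14 - pOH = 8.14.

V = 33.7 mL, pH = 8.14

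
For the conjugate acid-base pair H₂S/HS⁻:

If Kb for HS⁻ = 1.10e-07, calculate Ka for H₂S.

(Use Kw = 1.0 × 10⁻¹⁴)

For a conjugate pair Ka × Kb = Kw, so Ka = Kw/Kb = 1.0 × 10⁻¹⁴ / 1.10e-07 = 9.09e-08.

K_a = 9.09e-08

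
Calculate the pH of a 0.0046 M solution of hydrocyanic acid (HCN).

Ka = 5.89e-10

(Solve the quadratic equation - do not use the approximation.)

x² + Ka×x - Ka×C = 0. Using quadratic formula: [H⁺] = 1.6457e-06

pH = 5.78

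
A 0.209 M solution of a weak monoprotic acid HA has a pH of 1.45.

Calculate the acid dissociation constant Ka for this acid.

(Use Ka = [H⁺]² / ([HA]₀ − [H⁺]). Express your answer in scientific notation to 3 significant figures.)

[H⁺] = 10^(−pH) = 10^(−1.45) = 3.548e-02 M. For HA ⇌ H⁺ + A⁻, Ka = [H⁺][A⁻]/[HA] = [H⁺]² / ([HA]₀ − [H⁺]) = (3.548e-02)² / (0.209 − 3.548e-02) = 7.26e-03.

K_a = 7.26e-03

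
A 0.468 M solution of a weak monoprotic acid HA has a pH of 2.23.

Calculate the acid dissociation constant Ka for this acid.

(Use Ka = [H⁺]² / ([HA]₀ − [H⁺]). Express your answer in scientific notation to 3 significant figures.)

[H⁺] = 10^(−pH) = 10^(−2.23) = 5.888e-03 M. For HA ⇌ H⁺ + A⁻, Ka = [H⁺][A⁻]/[HA] = [H⁺]² / ([HA]₀ − [H⁺]) = (5.888e-03)² / (0.468 − 5.888e-03) = 7.50e-05.

K_a = 7.50e-05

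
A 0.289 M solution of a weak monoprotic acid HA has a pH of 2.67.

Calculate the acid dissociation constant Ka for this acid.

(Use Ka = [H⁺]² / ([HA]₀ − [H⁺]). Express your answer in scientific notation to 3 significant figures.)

[H⁺] = 10^(−pH) = 10^(−2.67) = 2.138e-03 M. For HA ⇌ H⁺ + A⁻, Ka = [H⁺][A⁻]/[HA] = [H⁺]² / ([HA]₀ − [H⁺]) = (2.138e-03)² / (0.289 − 2.138e-03) = 1.59e-05.

K_a = 1.59e-05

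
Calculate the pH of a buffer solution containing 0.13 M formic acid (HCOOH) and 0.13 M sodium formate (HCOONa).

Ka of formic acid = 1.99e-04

pKa = -log(1.99e-04) = 3.70. pH = pKa + log([A⁻]/[HA]) = 3.70 + log(0.13/0.13)

pH = 3.70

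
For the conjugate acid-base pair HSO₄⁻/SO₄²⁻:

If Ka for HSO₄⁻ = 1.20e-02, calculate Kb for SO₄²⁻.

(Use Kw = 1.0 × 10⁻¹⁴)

For a conjugate pair Ka × Kb = Kw, so Kb = Kw/Ka = 1.0 × 10⁻¹⁴ / 1.20e-02 = 8.33e-13.

K_b = 8.33e-13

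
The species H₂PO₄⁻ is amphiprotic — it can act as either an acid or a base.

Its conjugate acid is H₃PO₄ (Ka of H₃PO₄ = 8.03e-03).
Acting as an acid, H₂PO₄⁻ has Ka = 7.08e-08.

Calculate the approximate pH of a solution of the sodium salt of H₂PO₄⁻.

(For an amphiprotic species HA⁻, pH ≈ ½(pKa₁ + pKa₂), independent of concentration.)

pKa₁ = -log(8.03e-03) = 2.10; pKa₂ = -log(7.08e-08) = 7.15. For an amphiprotic species, pH ≈ ½(pKa₁ + pKa₂) = ½(2.10 + 7.15) = 4.62.

pH = 4.62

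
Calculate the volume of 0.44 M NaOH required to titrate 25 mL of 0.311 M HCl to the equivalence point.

At equivalence: moles acid = moles base. moles HCl = 0.311 × 25/1000 = 0.007775 mol. V_base = moles / 0.44 × 1000 = 17.7 mL.

V_{base} = 17.7 mL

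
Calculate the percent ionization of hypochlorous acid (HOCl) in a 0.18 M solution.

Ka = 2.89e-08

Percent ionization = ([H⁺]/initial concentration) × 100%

Using Ka equilibrium: x² + Ka×x - Ka×C = 0. Solving: [H⁺] = 7.2110e-05. Percent = (7.2110e-05/0.18) × 100

Percent ionization = 0.0401%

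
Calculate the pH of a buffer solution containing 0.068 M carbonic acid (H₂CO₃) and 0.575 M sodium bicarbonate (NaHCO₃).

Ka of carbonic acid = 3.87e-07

pKa = -log(3.87e-07) = 6.41. pH = pKa + log([A⁻]/[HA]) = 6.41 + log(0.575/0.068)

pH = 7.34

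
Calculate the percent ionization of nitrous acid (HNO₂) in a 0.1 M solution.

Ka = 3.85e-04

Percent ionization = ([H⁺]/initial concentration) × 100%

Using Ka equilibrium: x² + Ka×x - Ka×C = 0. Solving: [H⁺] = 6.0153e-03. Percent = (6.0153e-03/0.1) × 100

Percent ionization = 6.02%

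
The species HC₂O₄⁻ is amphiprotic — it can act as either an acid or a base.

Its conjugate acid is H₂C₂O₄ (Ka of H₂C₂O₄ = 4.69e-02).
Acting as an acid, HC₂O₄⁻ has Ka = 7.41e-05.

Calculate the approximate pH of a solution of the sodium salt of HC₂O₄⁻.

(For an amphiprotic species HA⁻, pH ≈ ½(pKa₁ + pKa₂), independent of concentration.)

pKa₁ = -log(4.69e-02) = 1.33; pKa₂ = -log(7.41e-05) = 4.13. For an amphiprotic species, pH ≈ ½(pKa₁ + pKa₂) = ½(1.33 + 4.13) = 2.73.

pH = 2.73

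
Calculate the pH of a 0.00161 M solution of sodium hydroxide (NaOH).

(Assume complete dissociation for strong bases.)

[OH⁻] = 0.00161 M for strong base. pOH = -log[OH⁻] = 2.79, pH = 14 - pOH

pH = 11.21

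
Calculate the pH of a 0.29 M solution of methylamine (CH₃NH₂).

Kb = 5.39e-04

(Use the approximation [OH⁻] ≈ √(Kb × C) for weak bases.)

[OH⁻] = √(Kb × C) = √(5.39e-04 × 0.29) = 1.2502e-02. pOH = 1.90, pH = 14 - pOH

pH = 12.10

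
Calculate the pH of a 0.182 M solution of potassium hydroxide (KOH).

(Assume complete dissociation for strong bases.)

[OH⁻] = 0.182 M for strong base. pOH = -log[OH⁻] = 0.74, pH = 14 - pOH

pH = 13.26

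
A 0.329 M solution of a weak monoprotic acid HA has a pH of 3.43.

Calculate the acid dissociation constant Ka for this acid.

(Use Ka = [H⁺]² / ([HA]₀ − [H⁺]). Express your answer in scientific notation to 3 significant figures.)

[H⁺] = 10^(−pH) = 10^(−3.43) = 3.715e-04 M. For HA ⇌ H⁺ + A⁻, Ka = [H⁺][A⁻]/[HA] = [H⁺]² / ([HA]₀ − [H⁺]) = (3.715e-04)² / (0.329 − 3.715e-04) = 4.20e-07.

K_a = 4.20e-07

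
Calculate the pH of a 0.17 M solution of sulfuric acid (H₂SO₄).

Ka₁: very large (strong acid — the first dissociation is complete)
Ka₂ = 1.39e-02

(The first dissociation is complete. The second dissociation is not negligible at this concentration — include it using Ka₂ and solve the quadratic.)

First dissociation is complete: [H⁺]₀ = [HSO₄⁻]₀ = C = 0.17 M. Second dissociation HSO₄⁻ ⇌ H⁺ + SO₄²⁻: let x = [SO₄²⁻]. Ka₂ = (C + x)·x / (C − x) = 1.39e-02 → x² + (C + Ka₂)·x − Ka₂·C = 0 → x² + 0.18390·x − 2.363e-03 = 0. x = (−0.18390 + √(0.18390² + 4 × 2.363e-03)) / 2 = 1.2059e-02 M. [H⁺] = C + x = 0.17 + 1.2059e-02 = 1.8206e-01 M. pH = -log(1.8206e-01) = 0.74.

pH = 0.74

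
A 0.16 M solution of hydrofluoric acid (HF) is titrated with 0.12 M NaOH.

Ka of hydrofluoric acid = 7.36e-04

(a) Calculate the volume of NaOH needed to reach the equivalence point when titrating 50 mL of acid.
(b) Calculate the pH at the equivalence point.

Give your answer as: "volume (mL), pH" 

moles acid = 0.16 × 50/1000 = 0.008 mol; V_base = moles/0.12 × 1000 = 66.7 mL. At equivalence only the conjugate base is present: [A⁻] = 0.008/0.117 = 6.8571e-02 M. Kb = Kw/Ka = 1.36e-11; [OH⁻] = √(Kb × [A⁻]) = 9.6523e-07; pOH = 6.02; pH = 14 - pOH = 7.98.

V = 66.7 mL, pH = 7.98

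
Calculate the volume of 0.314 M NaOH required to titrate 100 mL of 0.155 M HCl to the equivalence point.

At equivalence: moles acid = moles base. moles HCl = 0.155 × 100/1000 = 0.0155 mol. V_base = moles / 0.314 × 1000 = 49.4 mL.

V_{base} = 49.4 mL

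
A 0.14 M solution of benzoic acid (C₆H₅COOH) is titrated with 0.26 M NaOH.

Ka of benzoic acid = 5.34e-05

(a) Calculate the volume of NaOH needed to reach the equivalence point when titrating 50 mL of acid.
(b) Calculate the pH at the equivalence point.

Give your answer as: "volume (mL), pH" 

moles acid = 0.14 × 50/1000 = 0.007 mol; V_base = moles/0.26 × 1000 = 26.9 mL. At equivalence only the conjugate base is present: [A⁻] = 0.007/0.077 = 9.1000e-02 M. Kb = Kw/Ka = 1.87e-10; [OH⁻] = √(Kb × [A⁻]) = 4.1281e-06; pOH = 5.38; pH = 14 - pOH = 8.62.

V = 26.9 mL, pH = 8.62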